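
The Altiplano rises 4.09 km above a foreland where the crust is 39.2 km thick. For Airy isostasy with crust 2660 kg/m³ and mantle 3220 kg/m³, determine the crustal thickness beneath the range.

62.7 km

Root depth r = h ρ_c / (ρ_m − ρ_c) = 4.09 km × 2660 / 560 = 19.43 km.
Total thickness = T + h + r = 39.2 km + 4.09 km + 19.43 km = 62.7 km.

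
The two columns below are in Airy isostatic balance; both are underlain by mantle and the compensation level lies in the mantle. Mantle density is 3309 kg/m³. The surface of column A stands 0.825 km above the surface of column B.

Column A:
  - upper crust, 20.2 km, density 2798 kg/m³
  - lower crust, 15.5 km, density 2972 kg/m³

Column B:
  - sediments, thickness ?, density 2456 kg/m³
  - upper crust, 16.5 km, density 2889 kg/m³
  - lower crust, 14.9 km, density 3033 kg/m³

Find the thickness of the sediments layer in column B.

Take the compensation level at the base of the deeper column (depth z_c below the surface of column A) and equate Σ ρ_i t_i down to z_c; mantle fills any gap and the z_c terms cancel.
Column A: 20.2×2798 + 15.5×2972 + (z_c − 35.7)×3309
Column B: 0.825×0 + x×2456 + 16.5×2889 + 14.9×3033 + (z_c − 0.825 − 31.4 − x)×3309
The z_c×3309 term appears on both sides and cancels. Collect the known terms of each column as K = Σ(ρt)_known − 3309 × (depth of known layers): K_A = 102585.6 − 3309×35.7 = −15545.7; K_B = 92860.2 − 3309×(0.825 + 31.4) = −13772.325.
Balance: K_A = K_B − x×(3309 − 2456), so x = (K_B − K_A)/(3309 − 2456) = 1773.38/853 = 2.08 km.

2.08 km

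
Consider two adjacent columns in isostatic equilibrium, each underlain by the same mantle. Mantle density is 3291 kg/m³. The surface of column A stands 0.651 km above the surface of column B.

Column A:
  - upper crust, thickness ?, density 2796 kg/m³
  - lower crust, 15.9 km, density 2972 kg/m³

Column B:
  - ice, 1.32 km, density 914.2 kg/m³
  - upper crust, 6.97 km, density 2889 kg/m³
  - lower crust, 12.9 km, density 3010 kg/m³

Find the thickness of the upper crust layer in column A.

13.4 km

Take the compensation level at the base of the deeper column (depth z_c below the surface of column A) and equate Σ ρ_i t_i down to z_c; mantle fills any gap and the z_c terms cancel.
Column A: x×2796 + 15.9×2972 + (z_c − 15.9 − x)×3291
Column B: 0.651×0 + 1.32×914.2 + 6.97×2889 + 12.9×3010 + (z_c − 0.651 − 21.19)×3291
The z_c×3291 term appears on both sides and cancels. Collect the known terms of each column as K = Σ(ρt)_known − 3291 × (depth of known layers): K_A = 47254.8 − 3291×15.9 = −5072.1; K_B = 60172.074 − 3291×(0.651 + 21.19) = −11706.657.
Balance: K_A − x×(3291 − 2796) = K_B, so x = (K_A − K_B)/(3291 − 2796) = 6634.56/495 = 13.4 km.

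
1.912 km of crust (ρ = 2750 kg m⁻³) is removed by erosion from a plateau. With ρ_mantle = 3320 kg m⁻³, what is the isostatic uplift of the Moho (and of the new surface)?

Unloading: uplift u = e ρ_c/ρ_m = 1.912 km × 2750/3320 = 1.58 km.

1.58 km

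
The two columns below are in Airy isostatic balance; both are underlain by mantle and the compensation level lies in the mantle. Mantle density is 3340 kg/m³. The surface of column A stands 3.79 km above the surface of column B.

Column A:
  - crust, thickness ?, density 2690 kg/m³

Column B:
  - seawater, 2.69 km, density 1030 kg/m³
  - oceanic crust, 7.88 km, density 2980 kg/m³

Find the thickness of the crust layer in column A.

33.4 km

Take the compensation level at the base of the deeper column (depth z_c below the surface of column A) and equate Σ ρ_i t_i down to z_c; mantle fills any gap and the z_c terms cancel.
Column A: x×2690 + (z_c − 0 − x)×3340
Column B: 3.79×0 + 2.69×1030 + 7.88×2980 + (z_c − 3.79 − 10.57)×3340
The z_c×3340 term appears on both sides and cancels. Collect the known terms of each column as K = Σ(ρt)_known − 3340 × (depth of known layers): K_A = 0 − 3340×0 = 0; K_B = 26253.1 − 3340×(3.79 + 10.57) = −21709.3.
Balance: K_A − x×(3340 − 2690) = K_B, so x = (K_A − K_B)/(3340 − 2690) = 21709.3/650 = 33.4 km.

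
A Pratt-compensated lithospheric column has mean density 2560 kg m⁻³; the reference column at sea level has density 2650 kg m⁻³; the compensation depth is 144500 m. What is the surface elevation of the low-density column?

5080 m

ρ_ref D = ρ (D + h) → h = D (ρ_ref − ρ)/ρ.
h = 144500 m × (2650 − 2560)/2560 = 5080 m.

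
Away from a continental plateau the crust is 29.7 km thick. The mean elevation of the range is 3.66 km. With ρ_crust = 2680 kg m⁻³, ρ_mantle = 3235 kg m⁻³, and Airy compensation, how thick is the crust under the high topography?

Root depth r = h ρ_c / (ρ_m − ρ_c) = 3.66 km × 2680 / 555 = 17.67 km.
Total thickness = T + h + r = 29.7 km + 3.66 km + 17.67 km = 51 km.

51 km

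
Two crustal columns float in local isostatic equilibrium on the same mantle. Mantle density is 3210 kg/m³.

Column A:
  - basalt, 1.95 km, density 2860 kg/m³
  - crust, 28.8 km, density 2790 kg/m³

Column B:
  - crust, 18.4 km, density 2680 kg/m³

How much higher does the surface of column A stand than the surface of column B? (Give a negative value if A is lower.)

0.943 km

For any compensation level in the mantle, the mantle terms cancel and isostasy reduces to e = (Σt_A − Σt_B) − (Σ(ρt)_A − Σ(ρt)_B) / ρ_m.
Σt_A = 30.75 km; Σt_B = 18.4 km; Σ(ρt)_A = 85929; Σ(ρt)_B = 49312 (in km·kg/m³).
e = (30.75 − 18.4) − (85929 − 49312) / 3210 = 0.943 km.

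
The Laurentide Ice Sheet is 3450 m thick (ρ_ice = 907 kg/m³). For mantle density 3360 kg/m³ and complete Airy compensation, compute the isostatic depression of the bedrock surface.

931 m

Equating mass per unit area of the two columns: the ice load ρ_ice t is balanced by mantle displaced below, ρ_m s.
s = t ρ_ice / ρ_m = 3450 m × 907/3360 = 931 m.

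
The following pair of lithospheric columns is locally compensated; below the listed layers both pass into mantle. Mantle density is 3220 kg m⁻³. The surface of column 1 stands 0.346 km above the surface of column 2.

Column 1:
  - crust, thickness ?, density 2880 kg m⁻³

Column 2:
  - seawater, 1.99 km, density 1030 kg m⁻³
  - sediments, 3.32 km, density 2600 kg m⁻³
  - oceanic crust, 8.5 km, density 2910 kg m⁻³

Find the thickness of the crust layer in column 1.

Take the compensation level at the base of the deeper column (depth z_c below the surface of column 1) and equate Σ ρ_i t_i down to z_c; mantle fills any gap and the z_c terms cancel.
Column 1: x×2880 + (z_c − 0 − x)×3220
Column 2: 0.346×0 + 1.99×1030 + 3.32×2600 + 8.5×2910 + (z_c − 0.346 − 13.81)×3220
The z_c×3220 term appears on both sides and cancels. Collect the known terms of each column as K = Σ(ρt)_known − 3220 × (depth of known layers): K_1 = 0 − 3220×0 = 0; K_2 = 35416.7 − 3220×(0.346 + 13.81) = −10165.62.
Balance: K_1 − x×(3220 − 2880) = K_2, so x = (K_1 − K_2)/(3220 − 2880) = 10165.6/340 = 29.9 km.

29.9 km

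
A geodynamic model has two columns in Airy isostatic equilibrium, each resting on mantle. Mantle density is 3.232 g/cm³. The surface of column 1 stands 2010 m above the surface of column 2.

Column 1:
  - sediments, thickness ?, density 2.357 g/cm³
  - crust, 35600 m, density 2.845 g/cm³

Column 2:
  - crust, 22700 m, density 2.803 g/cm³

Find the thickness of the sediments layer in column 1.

Take the compensation level at the base of the deeper column (depth z_c below the surface of column 1) and equate Σ ρ_i t_i down to z_c; mantle fills any gap and the z_c terms cancel.
Column 1: x×2.357 + 35600×2.845 + (z_c − 35600 − x)×3.232
Column 2: 2010×0 + 22700×2.803 + (z_c − 2010 − 22700)×3.232
The z_c×3.232 term appears on both sides and cancels. Collect the known terms of each column as K = Σ(ρt)_known − 3.232 × (depth of known layers): K_1 = 101282 − 3.232×35600 = −13777.2; K_2 = 63628.1 − 3.232×(2010 + 22700) = −16234.62.
Balance: K_1 − x×(3.232 − 2.357) = K_2, so x = (K_1 − K_2)/(3.232 − 2.357) = 2457.42/0.875 = 2810 m.

2810 m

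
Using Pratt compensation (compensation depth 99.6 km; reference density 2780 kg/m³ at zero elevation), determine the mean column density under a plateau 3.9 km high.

2680 kg/m³

Pratt balance: ρ_ref D = ρ (D + h).
ρ = ρ_ref D/(D + h) = 2780 × 99.6 km/(99.6 km + 3.9 km) = 2680 kg/m³.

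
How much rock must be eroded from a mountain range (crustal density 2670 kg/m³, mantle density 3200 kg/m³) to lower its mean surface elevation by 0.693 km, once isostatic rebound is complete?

4.18 km

Net drop Δ = e − u = e − e ρ_c/ρ_m = e (ρ_m − ρ_c)/ρ_m.
e = Δ ρ_m/(ρ_m − ρ_c) = 0.693 km × 3200/530 = 4.18 km.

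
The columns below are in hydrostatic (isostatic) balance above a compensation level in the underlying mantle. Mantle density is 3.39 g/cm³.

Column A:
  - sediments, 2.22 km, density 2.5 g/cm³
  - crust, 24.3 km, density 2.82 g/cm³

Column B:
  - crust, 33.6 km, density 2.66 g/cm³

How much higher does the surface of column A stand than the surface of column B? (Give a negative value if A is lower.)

−2.57 km

For any compensation level in the mantle, the mantle terms cancel and isostasy reduces to e = (Σt_A − Σt_B) − (Σ(ρt)_A − Σ(ρt)_B) / ρ_m.
Σt_A = 26.52 km; Σt_B = 33.6 km; Σ(ρt)_A = 74.076; Σ(ρt)_B = 89.376 (in km·g/cm³).
e = (26.52 − 33.6) − (74.076 − 89.376) / 3.39 = −2.57 km.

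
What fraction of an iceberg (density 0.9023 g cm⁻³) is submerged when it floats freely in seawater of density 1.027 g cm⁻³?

0.879

Submerged fraction = ρ_obj/ρ_fluid = 0.9023/1.027 = 0.879.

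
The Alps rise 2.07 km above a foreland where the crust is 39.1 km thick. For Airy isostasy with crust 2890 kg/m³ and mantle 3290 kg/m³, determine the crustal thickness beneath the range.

Root depth r = h ρ_c / (ρ_m − ρ_c) = 2.07 km × 2890 / 400 = 14.96 km.
Total thickness = T + h + r = 39.1 km + 2.07 km + 14.96 km = 56.1 km.

56.1 km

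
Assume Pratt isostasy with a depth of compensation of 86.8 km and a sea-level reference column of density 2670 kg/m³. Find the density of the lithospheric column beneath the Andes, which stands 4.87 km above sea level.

2530 kg/m³

Pratt balance: ρ_ref D = ρ (D + h).
ρ = ρ_ref D/(D + h) = 2670 × 86.8 km/(86.8 km + 4.87 km) = 2530 kg/m³.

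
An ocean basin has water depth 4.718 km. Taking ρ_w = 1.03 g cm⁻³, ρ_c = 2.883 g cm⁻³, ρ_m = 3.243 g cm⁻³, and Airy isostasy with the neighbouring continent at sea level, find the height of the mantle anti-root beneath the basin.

In Airy isostatic equilibrium: replacing crust with seawater at the top is compensated by replacing crust with mantle at the base: d (ρ_c − ρ_w) = a (ρ_m − ρ_c).
a = d (ρ_c − ρ_w)/(ρ_m − ρ_c) = 4.718 km × 1.853/0.36 = 24.3 km.

24.3 km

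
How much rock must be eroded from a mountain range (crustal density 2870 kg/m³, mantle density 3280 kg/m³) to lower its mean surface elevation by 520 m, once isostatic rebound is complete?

4160 m

Net drop Δ = e − u = e − e ρ_c/ρ_m = e (ρ_m − ρ_c)/ρ_m.
e = Δ ρ_m/(ρ_m − ρ_c) = 520 m × 3280/410 = 4160 m.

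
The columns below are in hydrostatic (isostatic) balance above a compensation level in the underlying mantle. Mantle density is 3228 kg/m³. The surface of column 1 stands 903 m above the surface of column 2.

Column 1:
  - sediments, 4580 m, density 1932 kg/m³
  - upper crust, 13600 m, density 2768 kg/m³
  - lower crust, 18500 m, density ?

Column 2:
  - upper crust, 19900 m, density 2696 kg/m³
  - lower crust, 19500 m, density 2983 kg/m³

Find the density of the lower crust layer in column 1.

2900 kg/m³

Take the compensation level at the base of the deeper column (depth z_c below the surface of column 1) and equate Σ ρ_i t_i down to z_c; mantle fills any gap and the z_c terms cancel.
Column 1: 4580×1932 + 13600×2768 + 18500×ρ + (z_c − 36680)×3228
Column 2: 903×0 + 19900×2696 + 19500×2983 + (z_c − 903 − 39400)×3228
The z_c×3228 term appears on both sides and cancels. Collect the known terms of each column as K = Σ(ρt)_known − 3228 × (depth of known layers): K_1 = 46493360 − 3228×36680 = −71909680; K_2 = 111818900 − 3228×(903 + 39400) = −18279184.
Balance: K_1 + 18500×ρ = K_2, so ρ = (K_2 − K_1)/18500 = 53630500/18500 = 2900 kg/m³.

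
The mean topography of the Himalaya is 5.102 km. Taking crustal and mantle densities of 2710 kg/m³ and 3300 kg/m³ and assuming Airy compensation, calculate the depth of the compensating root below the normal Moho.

23.4 km

By Archimedes' principle applied to the lithosphere: the weight of the topography is balanced by the buoyancy of the root, ρ_c h = (ρ_m − ρ_c) r.
r = h · ρ_c / (ρ_m − ρ_c) = 5.102 km × 2710 / (3300 − 2710) = 23.4 km.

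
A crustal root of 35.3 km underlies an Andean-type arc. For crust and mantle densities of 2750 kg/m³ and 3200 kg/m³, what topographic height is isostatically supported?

5.78 km

Equating mass per unit area of the two columns: ρ_c h = (ρ_m − ρ_c) r.
h = r (ρ_m − ρ_c) / ρ_c = 35.3 km × (3200 − 2750) / 2750 = 5.78 km.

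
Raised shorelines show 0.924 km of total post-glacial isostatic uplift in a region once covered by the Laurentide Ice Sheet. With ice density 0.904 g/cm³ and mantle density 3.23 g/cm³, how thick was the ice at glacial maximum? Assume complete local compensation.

u = t ρ_ice/ρ_m → t = u ρ_m/ρ_ice = 0.924 km × 3.23/0.904 = 3.3 km.

3.3 km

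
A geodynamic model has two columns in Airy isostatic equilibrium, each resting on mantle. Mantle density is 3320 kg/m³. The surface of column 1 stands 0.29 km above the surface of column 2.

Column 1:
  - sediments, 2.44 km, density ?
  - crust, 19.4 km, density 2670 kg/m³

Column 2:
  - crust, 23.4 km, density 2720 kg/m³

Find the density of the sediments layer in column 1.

2340 kg/m³

Take the compensation level at the base of the deeper column (depth z_c below the surface of column 1) and equate Σ ρ_i t_i down to z_c; mantle fills any gap and the z_c terms cancel.
Column 1: 2.44×ρ + 19.4×2670 + (z_c − 21.84)×3320
Column 2: 0.29×0 + 23.4×2720 + (z_c − 0.29 − 23.4)×3320
The z_c×3320 term appears on both sides and cancels. Collect the known terms of each column as K = Σ(ρt)_known − 3320 × (depth of known layers): K_1 = 51798 − 3320×21.84 = −20710.8; K_2 = 63648 − 3320×(0.29 + 23.4) = −15002.8.
Balance: K_1 + 2.44×ρ = K_2, so ρ = (K_2 − K_1)/2.44 = 5708/2.44 = 2340 kg/m³.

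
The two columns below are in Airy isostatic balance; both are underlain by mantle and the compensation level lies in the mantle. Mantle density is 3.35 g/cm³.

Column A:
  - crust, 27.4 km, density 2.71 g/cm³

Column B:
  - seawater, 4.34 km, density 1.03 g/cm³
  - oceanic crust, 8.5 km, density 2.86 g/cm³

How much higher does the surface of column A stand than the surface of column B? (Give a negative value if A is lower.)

For any compensation level in the mantle, the mantle terms cancel and isostasy reduces to e = (Σt_A − Σt_B) − (Σ(ρt)_A − Σ(ρt)_B) / ρ_m.
Σt_A = 27.4 km; Σt_B = 12.84 km; Σ(ρt)_A = 74.254; Σ(ρt)_B = 28.7802 (in km·g/cm³).
e = (27.4 − 12.84) − (74.254 − 28.7802) / 3.35 = 0.986 km.

0.986 km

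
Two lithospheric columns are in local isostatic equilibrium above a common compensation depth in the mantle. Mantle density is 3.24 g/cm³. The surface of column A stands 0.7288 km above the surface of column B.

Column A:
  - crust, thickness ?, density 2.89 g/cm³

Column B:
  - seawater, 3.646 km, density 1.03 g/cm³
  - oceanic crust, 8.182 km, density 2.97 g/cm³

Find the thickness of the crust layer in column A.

36.1 km

Take the compensation level at the base of the deeper column (depth z_c below the surface of column A) and equate Σ ρ_i t_i down to z_c; mantle fills any gap and the z_c terms cancel.
Column A: x×2.89 + (z_c − 0 − x)×3.24
Column B: 0.7288×0 + 3.646×1.03 + 8.182×2.97 + (z_c − 0.7288 − 11.828)×3.24
The z_c×3.24 term appears on both sides and cancels. Collect the known terms of each column as K = Σ(ρt)_known − 3.24 × (depth of known layers): K_A = 0 − 3.24×0 = 0; K_B = 28.05592 − 3.24×(0.7288 + 11.828) = −12.628112.
Balance: K_A − x×(3.24 − 2.89) = K_B, so x = (K_A − K_B)/(3.24 − 2.89) = 12.6281/0.35 = 36.1 km.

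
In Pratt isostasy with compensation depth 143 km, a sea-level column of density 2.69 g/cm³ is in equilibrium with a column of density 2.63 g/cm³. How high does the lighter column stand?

3.26 km

ρ_ref D = ρ (D + h) → h = D (ρ_ref − ρ)/ρ.
h = 143 km × (2.69 − 2.63)/2.63 = 3.26 km.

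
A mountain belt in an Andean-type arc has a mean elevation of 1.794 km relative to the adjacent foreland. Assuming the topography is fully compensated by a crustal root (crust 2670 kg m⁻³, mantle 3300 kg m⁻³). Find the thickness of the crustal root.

By Archimedes' principle applied to the lithosphere: the weight of the topography is balanced by the buoyancy of the root, ρ_c h = (ρ_m − ρ_c) r.
r = h · ρ_c / (ρ_m − ρ_c) = 1.794 km × 2670 / (3300 − 2670) = 7.6 km.

7.6 km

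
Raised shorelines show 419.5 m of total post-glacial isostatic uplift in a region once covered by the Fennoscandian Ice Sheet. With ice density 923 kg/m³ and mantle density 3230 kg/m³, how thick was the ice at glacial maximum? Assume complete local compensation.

u = t ρ_ice/ρ_m → t = u ρ_m/ρ_ice = 419.5 m × 3230/923 = 1470 m.

1470 m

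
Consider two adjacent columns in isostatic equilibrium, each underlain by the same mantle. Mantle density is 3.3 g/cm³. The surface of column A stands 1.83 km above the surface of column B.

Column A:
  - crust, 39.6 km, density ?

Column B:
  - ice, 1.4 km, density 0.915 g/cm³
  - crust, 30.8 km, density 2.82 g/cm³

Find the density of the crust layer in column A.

2.69 g/cm³

Take the compensation level at the base of the deeper column (depth z_c below the surface of column A) and equate Σ ρ_i t_i down to z_c; mantle fills any gap and the z_c terms cancel.
Column A: 39.6×ρ + (z_c − 39.6)×3.3
Column B: 1.83×0 + 1.4×0.915 + 30.8×2.82 + (z_c − 1.83 − 32.2)×3.3
The z_c×3.3 term appears on both sides and cancels. Collect the known terms of each column as K = Σ(ρt)_known − 3.3 × (depth of known layers): K_A = 0 − 3.3×39.6 = −130.68; K_B = 88.137 − 3.3×(1.83 + 32.2) = −24.162.
Balance: K_A + 39.6×ρ = K_B, so ρ = (K_B − K_A)/39.6 = 106.518/39.6 = 2.69 g/cm³.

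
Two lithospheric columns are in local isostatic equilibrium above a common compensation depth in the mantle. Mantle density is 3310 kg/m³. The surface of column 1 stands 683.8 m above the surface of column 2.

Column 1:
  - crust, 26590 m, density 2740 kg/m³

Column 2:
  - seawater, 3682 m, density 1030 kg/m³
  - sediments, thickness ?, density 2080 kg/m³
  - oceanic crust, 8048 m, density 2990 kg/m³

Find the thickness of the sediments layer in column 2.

1560 m

Take the compensation level at the base of the deeper column (depth z_c below the surface of column 1) and equate Σ ρ_i t_i down to z_c; mantle fills any gap and the z_c terms cancel.
Column 1: 26590×2740 + (z_c − 26590)×3310
Column 2: 683.8×0 + 3682×1030 + x×2080 + 8048×2990 + (z_c − 683.8 − 11730 − x)×3310
The z_c×3310 term appears on both sides and cancels. Collect the known terms of each column as K = Σ(ρt)_known − 3310 × (depth of known layers): K_1 = 72856600 − 3310×26590 = −15156300; K_2 = 27855980 − 3310×(683.8 + 11730) = −13233698.
Balance: K_1 = K_2 − x×(3310 − 2080), so x = (K_2 − K_1)/(3310 − 2080) = 1922600/1230 = 1560 m.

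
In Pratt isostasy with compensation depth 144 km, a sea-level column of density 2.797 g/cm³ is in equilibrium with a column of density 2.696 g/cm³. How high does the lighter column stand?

5.39 km

ρ_ref D = ρ (D + h) → h = D (ρ_ref − ρ)/ρ.
h = 144 km × (2.797 − 2.696)/2.696 = 5.39 km.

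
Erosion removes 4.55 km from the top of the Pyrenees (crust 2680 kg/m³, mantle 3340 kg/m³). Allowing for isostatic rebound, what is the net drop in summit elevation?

0.899 km

Rebound u = e ρ_c/ρ_m = 4.55 km × 2680/3340 = 3.651 km.
Net surface drop = e − u = 4.55 km − 3.651 km = e (ρ_m − ρ_c)/ρ_m = 0.899 km.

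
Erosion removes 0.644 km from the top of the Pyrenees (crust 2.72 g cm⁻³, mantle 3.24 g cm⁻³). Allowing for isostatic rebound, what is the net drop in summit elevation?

0.103 km

Rebound u = e ρ_c/ρ_m = 0.644 km × 2.72/3.24 = 0.5406 km.
Net surface drop = e − u = 0.644 km − 0.5406 km = e (ρ_m − ρ_c)/ρ_m = 0.103 km.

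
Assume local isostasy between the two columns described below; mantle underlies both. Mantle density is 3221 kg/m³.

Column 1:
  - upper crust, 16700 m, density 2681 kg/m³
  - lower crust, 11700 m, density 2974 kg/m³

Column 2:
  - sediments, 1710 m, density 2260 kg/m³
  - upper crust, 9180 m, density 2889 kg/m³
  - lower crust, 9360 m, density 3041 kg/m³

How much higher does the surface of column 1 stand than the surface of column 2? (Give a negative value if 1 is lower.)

1720 m

For any compensation level in the mantle, the mantle terms cancel and isostasy reduces to e = (Σt_1 − Σt_2) − (Σ(ρt)_1 − Σ(ρt)_2) / ρ_m.
Σt_1 = 28400 m; Σt_2 = 20250 m; Σ(ρt)_1 = 79568500; Σ(ρt)_2 = 58849380 (in m·kg/m³).
e = (28400 − 20250) − (79568500 − 58849380) / 3221 = 1720 m.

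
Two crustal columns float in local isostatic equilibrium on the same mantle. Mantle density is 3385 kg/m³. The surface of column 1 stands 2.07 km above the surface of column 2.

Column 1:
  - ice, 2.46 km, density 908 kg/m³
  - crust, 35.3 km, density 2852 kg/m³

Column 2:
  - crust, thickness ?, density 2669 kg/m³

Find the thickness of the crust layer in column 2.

Take the compensation level at the base of the deeper column (depth z_c below the surface of column 1) and equate Σ ρ_i t_i down to z_c; mantle fills any gap and the z_c terms cancel.
Column 1: 2.46×908 + 35.3×2852 + (z_c − 37.76)×3385
Column 2: 2.07×0 + x×2669 + (z_c − 2.07 − 0 − x)×3385
The z_c×3385 term appears on both sides and cancels. Collect the known terms of each column as K = Σ(ρt)_known − 3385 × (depth of known layers): K_1 = 102909.28 − 3385×37.76 = −24908.32; K_2 = 0 − 3385×(2.07 + 0) = −7006.95.
Balance: K_1 = K_2 − x×(3385 − 2669), so x = (K_2 − K_1)/(3385 − 2669) = 17901.4/716 = 25 km.

25 km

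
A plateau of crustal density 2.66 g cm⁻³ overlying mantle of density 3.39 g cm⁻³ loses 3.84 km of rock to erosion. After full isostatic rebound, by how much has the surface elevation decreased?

0.827 km

Rebound u = e ρ_c/ρ_m = 3.84 km × 2.66/3.39 = 3.013 km.
Net surface drop = e − u = 3.84 km − 3.013 km = e (ρ_m − ρ_c)/ρ_m = 0.827 km.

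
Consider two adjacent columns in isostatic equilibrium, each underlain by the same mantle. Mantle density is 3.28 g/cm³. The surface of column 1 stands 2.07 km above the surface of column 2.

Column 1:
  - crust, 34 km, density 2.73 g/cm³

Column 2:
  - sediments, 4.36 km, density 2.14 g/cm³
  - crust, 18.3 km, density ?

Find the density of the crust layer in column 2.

Take the compensation level at the base of the deeper column (depth z_c below the surface of column 1) and equate Σ ρ_i t_i down to z_c; mantle fills any gap and the z_c terms cancel.
Column 1: 34×2.73 + (z_c − 34)×3.28
Column 2: 2.07×0 + 4.36×2.14 + 18.3×ρ + (z_c − 2.07 − 22.66)×3.28
The z_c×3.28 term appears on both sides and cancels. Collect the known terms of each column as K = Σ(ρt)_known − 3.28 × (depth of known layers): K_1 = 92.82 − 3.28×34 = −18.7; K_2 = 9.3304 − 3.28×(2.07 + 22.66) = −71.784.
Balance: K_1 = K_2 + 18.3×ρ, so ρ = (K_1 − K_2)/18.3 = 53.084/18.3 = 2.9 g/cm³.

2.9 g/cm³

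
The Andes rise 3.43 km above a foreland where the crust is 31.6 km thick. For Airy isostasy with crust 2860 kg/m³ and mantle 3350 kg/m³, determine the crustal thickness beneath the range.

55 km

Root depth r = h ρ_c / (ρ_m − ρ_c) = 3.43 km × 2860 / 490 = 20.02 km.
Total thickness = T + h + r = 31.6 km + 3.43 km + 20.02 km = 55 km.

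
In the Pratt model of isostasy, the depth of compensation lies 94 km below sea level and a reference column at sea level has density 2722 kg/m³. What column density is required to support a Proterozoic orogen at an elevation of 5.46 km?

Pratt balance: ρ_ref D = ρ (D + h).
ρ = ρ_ref D/(D + h) = 2722 × 94 km/(94 km + 5.46 km) = 2570 kg/m³.

2570 kg/m³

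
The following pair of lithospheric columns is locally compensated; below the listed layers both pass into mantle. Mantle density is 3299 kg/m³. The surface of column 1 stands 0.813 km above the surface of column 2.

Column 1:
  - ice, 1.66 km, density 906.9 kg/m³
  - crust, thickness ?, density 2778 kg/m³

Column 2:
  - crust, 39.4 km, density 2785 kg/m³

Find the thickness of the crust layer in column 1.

36.4 km

Take the compensation level at the base of the deeper column (depth z_c below the surface of column 1) and equate Σ ρ_i t_i down to z_c; mantle fills any gap and the z_c terms cancel.
Column 1: 1.66×906.9 + x×2778 + (z_c − 1.66 − x)×3299
Column 2: 0.813×0 + 39.4×2785 + (z_c − 0.813 − 39.4)×3299
The z_c×3299 term appears on both sides and cancels. Collect the known terms of each column as K = Σ(ρt)_known − 3299 × (depth of known layers): K_1 = 1505.454 − 3299×1.66 = −3970.886; K_2 = 109729 − 3299×(0.813 + 39.4) = −22933.687.
Balance: K_1 − x×(3299 − 2778) = K_2, so x = (K_1 − K_2)/(3299 − 2778) = 18962.8/521 = 36.4 km.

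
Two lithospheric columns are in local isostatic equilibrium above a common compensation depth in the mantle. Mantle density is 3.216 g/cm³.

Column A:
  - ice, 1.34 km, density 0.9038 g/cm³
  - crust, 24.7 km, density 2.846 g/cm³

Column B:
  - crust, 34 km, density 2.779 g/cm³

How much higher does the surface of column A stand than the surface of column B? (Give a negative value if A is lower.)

For any compensation level in the mantle, the mantle terms cancel and isostasy reduces to e = (Σt_A − Σt_B) − (Σ(ρt)_A − Σ(ρt)_B) / ρ_m.
Σt_A = 26.04 km; Σt_B = 34 km; Σ(ρt)_A = 71.507292; Σ(ρt)_B = 94.486 (in km·g/cm³).
e = (26.04 − 34) − (71.507292 − 94.486) / 3.216 = −0.815 km.

−0.815 km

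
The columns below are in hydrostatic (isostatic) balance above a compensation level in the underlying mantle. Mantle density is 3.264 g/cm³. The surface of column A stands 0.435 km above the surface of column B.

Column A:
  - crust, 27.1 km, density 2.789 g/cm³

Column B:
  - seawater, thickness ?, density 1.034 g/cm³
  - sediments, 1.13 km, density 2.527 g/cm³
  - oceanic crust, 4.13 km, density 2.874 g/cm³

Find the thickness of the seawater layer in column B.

4.04 km

Take the compensation level at the base of the deeper column (depth z_c below the surface of column A) and equate Σ ρ_i t_i down to z_c; mantle fills any gap and the z_c terms cancel.
Column A: 27.1×2.789 + (z_c − 27.1)×3.264
Column B: 0.435×0 + x×1.034 + 1.13×2.527 + 4.13×2.874 + (z_c − 0.435 − 5.26 − x)×3.264
The z_c×3.264 term appears on both sides and cancels. Collect the known terms of each column as K = Σ(ρt)_known − 3.264 × (depth of known layers): K_A = 75.5819 − 3.264×27.1 = −12.8725; K_B = 14.72513 − 3.264×(0.435 + 5.26) = −3.86335.
Balance: K_A = K_B − x×(3.264 − 1.034), so x = (K_B − K_A)/(3.264 − 1.034) = 9.00915/2.23 = 4.04 km.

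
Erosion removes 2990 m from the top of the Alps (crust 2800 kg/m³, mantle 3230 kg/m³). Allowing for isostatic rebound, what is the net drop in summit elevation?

398 m

Rebound u = e ρ_c/ρ_m = 2990 m × 2800/3230 = 2592 m.
Net surface drop = e − u = 2990 m − 2592 m = e (ρ_m − ρ_c)/ρ_m = 398 m.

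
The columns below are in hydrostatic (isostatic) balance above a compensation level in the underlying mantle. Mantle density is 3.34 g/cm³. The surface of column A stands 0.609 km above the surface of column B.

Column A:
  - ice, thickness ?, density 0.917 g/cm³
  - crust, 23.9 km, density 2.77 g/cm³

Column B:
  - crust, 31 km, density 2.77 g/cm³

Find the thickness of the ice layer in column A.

2.51 km

Take the compensation level at the base of the deeper column (depth z_c below the surface of column A) and equate Σ ρ_i t_i down to z_c; mantle fills any gap and the z_c terms cancel.
Column A: x×0.917 + 23.9×2.77 + (z_c − 23.9 − x)×3.34
Column B: 0.609×0 + 31×2.77 + (z_c − 0.609 − 31)×3.34
The z_c×3.34 term appears on both sides and cancels. Collect the known terms of each column as K = Σ(ρt)_known − 3.34 × (depth of known layers): K_A = 66.203 − 3.34×23.9 = −13.623; K_B = 85.87 − 3.34×(0.609 + 31) = −19.70406.
Balance: K_A − x×(3.34 − 0.917) = K_B, so x = (K_A − K_B)/(3.34 − 0.917) = 6.08106/2.423 = 2.51 km.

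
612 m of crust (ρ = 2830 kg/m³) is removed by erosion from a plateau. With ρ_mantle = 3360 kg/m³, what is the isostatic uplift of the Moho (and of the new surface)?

515 m

Unloading: uplift u = e ρ_c/ρ_m = 612 m × 2830/3360 = 515 m.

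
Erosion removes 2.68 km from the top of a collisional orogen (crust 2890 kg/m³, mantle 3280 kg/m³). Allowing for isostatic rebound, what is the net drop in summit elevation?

0.319 km

Rebound u = e ρ_c/ρ_m = 2.68 km × 2890/3280 = 2.361 km.
Net surface drop = e − u = 2.68 km − 2.361 km = e (ρ_m − ρ_c)/ρ_m = 0.319 km.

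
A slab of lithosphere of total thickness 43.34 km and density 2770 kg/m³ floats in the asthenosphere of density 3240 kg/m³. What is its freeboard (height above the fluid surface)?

6.29 km

Floating equilibrium: submerged depth d = t ρ_obj/ρ_fluid = 43.34 km × 2770/3240 = 37.05 km.
Freeboard = t − d = 43.34 km − 37.05 km = 6.29 km.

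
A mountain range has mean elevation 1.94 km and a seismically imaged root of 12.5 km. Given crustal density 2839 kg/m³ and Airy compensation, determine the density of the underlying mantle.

Airy balance: ρ_c h = (ρ_m − ρ_c) r → ρ_m = ρ_c (1 + h/r).
ρ_m = 2839 × (1 + 1.94 km/12.5 km) = 3280 kg/m³.

3280 kg/m³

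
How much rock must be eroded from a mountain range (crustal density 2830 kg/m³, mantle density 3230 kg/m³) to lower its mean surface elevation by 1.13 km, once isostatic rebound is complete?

Net drop Δ = e − u = e − e ρ_c/ρ_m = e (ρ_m − ρ_c)/ρ_m.
e = Δ ρ_m/(ρ_m − ρ_c) = 1.13 km × 3230/400 = 9.12 km.

9.12 km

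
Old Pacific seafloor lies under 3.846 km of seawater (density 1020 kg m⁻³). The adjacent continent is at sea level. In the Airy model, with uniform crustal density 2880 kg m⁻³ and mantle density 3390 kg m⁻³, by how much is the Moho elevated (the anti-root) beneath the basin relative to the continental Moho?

In Airy isostatic equilibrium: replacing crust with seawater at the top is compensated by replacing crust with mantle at the base: d (ρ_c − ρ_w) = a (ρ_m − ρ_c).
a = d (ρ_c − ρ_w)/(ρ_m − ρ_c) = 3.846 km × 1860/510 = 14 km.

14 km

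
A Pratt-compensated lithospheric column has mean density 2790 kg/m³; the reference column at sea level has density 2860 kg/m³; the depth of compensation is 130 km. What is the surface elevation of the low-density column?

3.26 km

ρ_ref D = ρ (D + h) → h = D (ρ_ref − ρ)/ρ.
h = 130 km × (2860 − 2790)/2790 = 3.26 km.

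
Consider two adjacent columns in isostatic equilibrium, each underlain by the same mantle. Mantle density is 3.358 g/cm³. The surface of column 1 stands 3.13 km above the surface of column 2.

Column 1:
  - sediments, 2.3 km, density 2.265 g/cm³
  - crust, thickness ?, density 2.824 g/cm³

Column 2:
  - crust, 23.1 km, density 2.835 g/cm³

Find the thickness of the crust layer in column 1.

37.6 km

Take the compensation level at the base of the deeper column (depth z_c below the surface of column 1) and equate Σ ρ_i t_i down to z_c; mantle fills any gap and the z_c terms cancel.
Column 1: 2.3×2.265 + x×2.824 + (z_c − 2.3 − x)×3.358
Column 2: 3.13×0 + 23.1×2.835 + (z_c − 3.13 − 23.1)×3.358
The z_c×3.358 term appears on both sides and cancels. Collect the known terms of each column as K = Σ(ρt)_known − 3.358 × (depth of known layers): K_1 = 5.2095 − 3.358×2.3 = −2.5139; K_2 = 65.4885 − 3.358×(3.13 + 23.1) = −22.59184.
Balance: K_1 − x×(3.358 − 2.824) = K_2, so x = (K_1 − K_2)/(3.358 − 2.824) = 20.0779/0.534 = 37.6 km.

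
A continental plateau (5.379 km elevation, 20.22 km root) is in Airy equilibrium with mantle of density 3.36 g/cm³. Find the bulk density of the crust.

2.65 g/cm³

ρ_c h = (ρ_m − ρ_c) r → ρ_c (h + r) = ρ_m r → ρ_c = ρ_m r / (h + r).
ρ_c = 3.36 × 20.22 km / (5.379 km + 20.22 km) = 2.65 g/cm³.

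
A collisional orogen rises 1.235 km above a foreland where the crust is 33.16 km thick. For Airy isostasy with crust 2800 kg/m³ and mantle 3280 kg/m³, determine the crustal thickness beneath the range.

41.6 km

Root depth r = h ρ_c / (ρ_m − ρ_c) = 1.235 km × 2800 / 480 = 7.204 km.
Total thickness = T + h + r = 33.16 km + 1.235 km + 7.204 km = 41.6 km.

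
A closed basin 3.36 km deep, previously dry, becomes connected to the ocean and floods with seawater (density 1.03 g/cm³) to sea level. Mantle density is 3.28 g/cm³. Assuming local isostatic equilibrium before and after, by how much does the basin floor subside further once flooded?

1.54 km

After flooding the water column is d + s deep. Its weight must equal the weight of mantle displaced by the extra subsidence s: (d + s) ρ_w = s ρ_m.
s = d ρ_w / (ρ_m − ρ_w) = 3.36 km × 1.03/(3.28 − 1.03) = 1.54 km.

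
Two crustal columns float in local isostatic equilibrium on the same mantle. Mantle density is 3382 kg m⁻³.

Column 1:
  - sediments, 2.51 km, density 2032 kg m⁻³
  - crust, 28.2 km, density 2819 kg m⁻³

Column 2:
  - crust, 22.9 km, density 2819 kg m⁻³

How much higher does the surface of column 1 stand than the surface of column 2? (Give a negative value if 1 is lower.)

For any compensation level in the mantle, the mantle terms cancel and isostasy reduces to e = (Σt_1 − Σt_2) − (Σ(ρt)_1 − Σ(ρt)_2) / ρ_m.
Σt_1 = 30.71 km; Σt_2 = 22.9 km; Σ(ρt)_1 = 84596.12; Σ(ρt)_2 = 64555.1 (in km·kg m⁻³).
e = (30.71 − 22.9) − (84596.12 − 64555.1) / 3382 = 1.88 km.

1.88 km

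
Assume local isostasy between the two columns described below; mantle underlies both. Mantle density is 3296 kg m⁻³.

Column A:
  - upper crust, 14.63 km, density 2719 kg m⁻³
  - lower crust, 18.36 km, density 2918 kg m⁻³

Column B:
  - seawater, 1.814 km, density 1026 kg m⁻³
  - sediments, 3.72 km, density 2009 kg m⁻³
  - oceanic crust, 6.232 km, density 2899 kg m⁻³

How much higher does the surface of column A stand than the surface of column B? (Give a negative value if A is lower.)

1.21 km

For any compensation level in the mantle, the mantle terms cancel and isostasy reduces to e = (Σt_A − Σt_B) − (Σ(ρt)_A − Σ(ρt)_B) / ρ_m.
Σt_A = 32.99 km; Σt_B = 11.766 km; Σ(ρt)_A = 93353.45; Σ(ρt)_B = 27401.212 (in km·kg m⁻³).
e = (32.99 − 11.766) − (93353.45 − 27401.212) / 3296 = 1.21 km.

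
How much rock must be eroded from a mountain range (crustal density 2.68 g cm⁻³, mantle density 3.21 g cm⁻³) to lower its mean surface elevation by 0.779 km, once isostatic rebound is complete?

4.72 km

Net drop Δ = e − u = e − e ρ_c/ρ_m = e (ρ_m − ρ_c)/ρ_m.
e = Δ ρ_m/(ρ_m − ρ_c) = 0.779 km × 3.21/0.53 = 4.72 km.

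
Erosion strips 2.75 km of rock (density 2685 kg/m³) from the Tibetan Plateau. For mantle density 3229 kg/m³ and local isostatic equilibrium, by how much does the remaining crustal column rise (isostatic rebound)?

2.29 km

Unloading: uplift u = e ρ_c/ρ_m = 2.75 km × 2685/3229 = 2.29 km.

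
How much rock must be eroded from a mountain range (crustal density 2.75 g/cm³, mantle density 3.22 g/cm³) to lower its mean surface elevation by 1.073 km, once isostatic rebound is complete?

Net drop Δ = e − u = e − e ρ_c/ρ_m = e (ρ_m − ρ_c)/ρ_m.
e = Δ ρ_m/(ρ_m − ρ_c) = 1.073 km × 3.22/0.47 = 7.35 km.

7.35 km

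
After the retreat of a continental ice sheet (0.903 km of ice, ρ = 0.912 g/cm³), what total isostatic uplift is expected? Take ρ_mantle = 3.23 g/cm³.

Removing the load lets mantle flow back in; uplift u satisfies ρ_ice t = ρ_m u.
u = t ρ_ice/ρ_m = 0.903 km × 0.912/3.23 = 0.255 km.

0.255 km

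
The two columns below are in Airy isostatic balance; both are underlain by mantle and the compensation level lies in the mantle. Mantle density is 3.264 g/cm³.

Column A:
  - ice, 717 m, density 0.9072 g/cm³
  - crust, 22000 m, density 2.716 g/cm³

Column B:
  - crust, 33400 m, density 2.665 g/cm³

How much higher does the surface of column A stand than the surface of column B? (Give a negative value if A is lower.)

−1920 m

For any compensation level in the mantle, the mantle terms cancel and isostasy reduces to e = (Σt_A − Σt_B) − (Σ(ρt)_A − Σ(ρt)_B) / ρ_m.
Σt_A = 22717 m; Σt_B = 33400 m; Σ(ρt)_A = 60402.4624; Σ(ρt)_B = 89011 (in m·g/cm³).
e = (22717 − 33400) − (60402.4624 − 89011) / 3.264 = −1920 m.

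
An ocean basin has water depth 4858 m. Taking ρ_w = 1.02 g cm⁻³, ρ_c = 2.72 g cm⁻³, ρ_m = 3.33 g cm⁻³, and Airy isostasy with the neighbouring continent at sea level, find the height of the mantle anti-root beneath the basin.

Isostatic balance requires: replacing crust with seawater at the top is compensated by replacing crust with mantle at the base: d (ρ_c − ρ_w) = a (ρ_m − ρ_c).
a = d (ρ_c − ρ_w)/(ρ_m − ρ_c) = 4858 m × 1.7/0.61 = 13500 m.

13500 m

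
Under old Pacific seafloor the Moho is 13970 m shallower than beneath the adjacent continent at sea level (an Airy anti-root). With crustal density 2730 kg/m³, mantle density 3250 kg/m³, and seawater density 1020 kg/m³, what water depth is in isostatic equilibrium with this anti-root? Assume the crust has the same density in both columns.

Replacing a thickness d of crust by seawater at the top must be balanced by replacing crust with mantle at the base: d (ρ_c − ρ_w) = a (ρ_m − ρ_c).
d = a (ρ_m − ρ_c)/(ρ_c − ρ_w) = 13970 m × 520/1710 = 4250 m.

4250 m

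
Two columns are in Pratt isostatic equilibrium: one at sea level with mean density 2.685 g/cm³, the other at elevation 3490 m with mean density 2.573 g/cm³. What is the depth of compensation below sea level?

80200 m

ρ_ref D = ρ (D + h) → D (ρ_ref − ρ) = ρ h.
D = ρ h/(ρ_ref − ρ) = 2.573 × 3490 m/(2.685 − 2.573) = 80200 m.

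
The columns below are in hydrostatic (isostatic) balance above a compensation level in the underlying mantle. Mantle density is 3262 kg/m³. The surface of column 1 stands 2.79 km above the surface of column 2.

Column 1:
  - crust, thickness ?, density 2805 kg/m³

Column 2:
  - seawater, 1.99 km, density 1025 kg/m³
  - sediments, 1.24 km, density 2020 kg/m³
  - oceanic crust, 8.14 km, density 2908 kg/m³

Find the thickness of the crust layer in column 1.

39.3 km

Take the compensation level at the base of the deeper column (depth z_c below the surface of column 1) and equate Σ ρ_i t_i down to z_c; mantle fills any gap and the z_c terms cancel.
Column 1: x×2805 + (z_c − 0 − x)×3262
Column 2: 2.79×0 + 1.99×1025 + 1.24×2020 + 8.14×2908 + (z_c − 2.79 − 11.37)×3262
The z_c×3262 term appears on both sides and cancels. Collect the known terms of each column as K = Σ(ρt)_known − 3262 × (depth of known layers): K_1 = 0 − 3262×0 = 0; K_2 = 28215.67 − 3262×(2.79 + 11.37) = −17974.25.
Balance: K_1 − x×(3262 − 2805) = K_2, so x = (K_1 − K_2)/(3262 − 2805) = 17974.2/457 = 39.3 km.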